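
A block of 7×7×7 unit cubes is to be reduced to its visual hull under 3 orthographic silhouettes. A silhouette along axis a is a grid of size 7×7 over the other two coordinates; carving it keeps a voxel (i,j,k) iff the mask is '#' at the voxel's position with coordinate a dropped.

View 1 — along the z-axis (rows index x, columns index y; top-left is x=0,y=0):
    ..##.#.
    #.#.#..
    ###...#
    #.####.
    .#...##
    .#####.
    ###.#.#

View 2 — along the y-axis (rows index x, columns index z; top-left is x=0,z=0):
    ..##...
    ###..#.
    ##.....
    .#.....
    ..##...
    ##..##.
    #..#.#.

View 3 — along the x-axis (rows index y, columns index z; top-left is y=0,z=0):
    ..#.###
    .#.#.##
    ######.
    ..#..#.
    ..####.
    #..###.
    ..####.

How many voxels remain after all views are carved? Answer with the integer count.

before carving: 343 voxels (7×7×7)
after view 1 [z-axis, 28 of 49 cells solid] → remaining = 196
after view 2 [y-axis, 18 of 49 cells solid] → remaining = 72
after view 3 [x-axis, 28 of 49 cells solid] → remaining = 42

voxel count = 42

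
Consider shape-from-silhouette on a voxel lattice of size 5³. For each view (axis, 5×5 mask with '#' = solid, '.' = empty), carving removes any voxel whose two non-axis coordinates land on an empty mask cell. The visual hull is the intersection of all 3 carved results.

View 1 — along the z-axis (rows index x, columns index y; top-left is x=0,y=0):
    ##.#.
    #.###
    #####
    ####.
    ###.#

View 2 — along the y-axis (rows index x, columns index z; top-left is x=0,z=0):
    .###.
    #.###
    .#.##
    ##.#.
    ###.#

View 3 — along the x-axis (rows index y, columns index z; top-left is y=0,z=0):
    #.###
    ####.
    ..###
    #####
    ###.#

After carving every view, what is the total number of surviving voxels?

initial block: 5^3 = 125
V1 z: intersect with XY mask (20 set) -- 100 left
V2 y: intersect with XZ mask (17 set) -- 68 left
V3 x: intersect with YZ mask (20 set) -- 54 left

|visual hull| = 54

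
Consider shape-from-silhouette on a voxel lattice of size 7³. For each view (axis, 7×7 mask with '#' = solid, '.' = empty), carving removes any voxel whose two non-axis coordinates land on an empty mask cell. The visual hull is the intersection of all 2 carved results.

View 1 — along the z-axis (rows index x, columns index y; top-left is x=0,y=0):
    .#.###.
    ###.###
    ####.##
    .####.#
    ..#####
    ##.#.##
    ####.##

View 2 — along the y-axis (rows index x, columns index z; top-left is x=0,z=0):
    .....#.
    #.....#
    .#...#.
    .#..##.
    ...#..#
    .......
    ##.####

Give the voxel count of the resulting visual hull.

remaining voxels: 89

initial block: 7^3 = 343
[1] z-view keeps 37 columns → grid now 259
[2] y-view keeps 16 columns → grid now 89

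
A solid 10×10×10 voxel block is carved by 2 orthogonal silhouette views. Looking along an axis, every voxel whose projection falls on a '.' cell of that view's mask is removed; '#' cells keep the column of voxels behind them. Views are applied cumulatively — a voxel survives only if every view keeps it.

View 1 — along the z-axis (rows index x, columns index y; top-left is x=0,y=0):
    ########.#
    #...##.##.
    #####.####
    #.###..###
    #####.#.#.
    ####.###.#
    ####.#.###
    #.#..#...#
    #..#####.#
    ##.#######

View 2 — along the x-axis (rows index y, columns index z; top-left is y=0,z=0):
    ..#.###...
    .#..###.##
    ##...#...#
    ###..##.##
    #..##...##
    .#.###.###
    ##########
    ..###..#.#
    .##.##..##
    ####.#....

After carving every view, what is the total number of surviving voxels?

420 voxels

start: 10×10×10 = 1000 voxels
[1] z-view keeps 73 columns → grid now 730
[2] x-view keeps 59 columns → grid now 420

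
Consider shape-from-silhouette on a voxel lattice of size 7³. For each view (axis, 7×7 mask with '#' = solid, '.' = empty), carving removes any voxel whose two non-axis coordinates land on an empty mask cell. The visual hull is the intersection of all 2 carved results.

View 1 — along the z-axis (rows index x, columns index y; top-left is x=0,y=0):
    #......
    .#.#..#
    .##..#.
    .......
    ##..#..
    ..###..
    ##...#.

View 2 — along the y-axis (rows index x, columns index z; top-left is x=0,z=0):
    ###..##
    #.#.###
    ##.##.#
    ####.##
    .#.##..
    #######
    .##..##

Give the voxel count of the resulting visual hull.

start: 7×7×7 = 343 voxels
step 1: project along z, AND mask (16/49) → |grid| = 112
step 2: project along y, AND mask (35/49) → |grid| = 77

|visual hull| = 77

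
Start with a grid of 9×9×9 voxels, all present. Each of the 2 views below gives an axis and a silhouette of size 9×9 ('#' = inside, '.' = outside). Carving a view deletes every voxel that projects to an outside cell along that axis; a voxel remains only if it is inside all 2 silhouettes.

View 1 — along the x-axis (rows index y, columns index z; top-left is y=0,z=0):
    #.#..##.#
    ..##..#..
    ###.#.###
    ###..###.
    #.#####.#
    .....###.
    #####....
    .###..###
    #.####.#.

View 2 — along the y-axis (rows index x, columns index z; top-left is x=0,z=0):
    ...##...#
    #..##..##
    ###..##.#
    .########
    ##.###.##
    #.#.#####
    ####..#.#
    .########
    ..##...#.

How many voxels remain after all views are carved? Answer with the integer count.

start: 9×9×9 = 729 voxels
step 1: project along x, AND mask (48/81) → |grid| = 432
step 2: project along y, AND mask (53/81) → |grid| = 279

remaining voxels: 279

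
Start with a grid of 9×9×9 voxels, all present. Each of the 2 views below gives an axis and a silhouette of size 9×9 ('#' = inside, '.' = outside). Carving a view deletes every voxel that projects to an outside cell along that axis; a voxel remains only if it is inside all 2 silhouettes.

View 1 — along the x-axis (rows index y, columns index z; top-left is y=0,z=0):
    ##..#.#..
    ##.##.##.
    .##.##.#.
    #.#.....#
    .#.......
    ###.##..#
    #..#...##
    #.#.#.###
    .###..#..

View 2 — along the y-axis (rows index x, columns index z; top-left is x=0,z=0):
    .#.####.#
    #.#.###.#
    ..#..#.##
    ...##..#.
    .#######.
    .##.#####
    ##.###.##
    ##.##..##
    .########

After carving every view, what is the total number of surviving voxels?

remaining voxels: 227

start: 9×9×9 = 729 voxels
  1. axis=0 (YZ plane), |mask|=39  ⇒  voxels=351
  2. axis=1 (XZ plane), |mask|=54  ⇒  voxels=227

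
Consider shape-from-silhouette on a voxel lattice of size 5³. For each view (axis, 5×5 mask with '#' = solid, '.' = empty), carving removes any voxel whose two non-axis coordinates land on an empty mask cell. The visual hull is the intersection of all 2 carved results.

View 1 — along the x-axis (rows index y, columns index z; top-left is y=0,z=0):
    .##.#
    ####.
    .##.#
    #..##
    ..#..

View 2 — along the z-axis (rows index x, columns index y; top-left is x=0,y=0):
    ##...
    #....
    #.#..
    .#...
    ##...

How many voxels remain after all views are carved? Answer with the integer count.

voxel count = 27

initial block: 5^3 = 125
  1. axis=0 (YZ plane), |mask|=14  ⇒  voxels=70
  2. axis=2 (XY plane), |mask|=8  ⇒  voxels=27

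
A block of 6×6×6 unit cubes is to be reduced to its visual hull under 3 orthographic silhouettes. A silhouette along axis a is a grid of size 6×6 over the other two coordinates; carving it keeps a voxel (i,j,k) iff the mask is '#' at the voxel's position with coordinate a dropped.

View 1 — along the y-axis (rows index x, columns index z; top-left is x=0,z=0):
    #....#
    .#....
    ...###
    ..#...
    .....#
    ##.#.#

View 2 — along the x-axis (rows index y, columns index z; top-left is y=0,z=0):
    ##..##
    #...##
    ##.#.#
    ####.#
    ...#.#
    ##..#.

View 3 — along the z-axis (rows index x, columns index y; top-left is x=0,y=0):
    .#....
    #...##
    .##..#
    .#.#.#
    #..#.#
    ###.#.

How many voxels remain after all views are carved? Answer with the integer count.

start: 6×6×6 = 216 voxels
after view 1 [y-axis, 12 of 36 cells solid] → remaining = 72
after view 2 [x-axis, 21 of 36 cells solid] → remaining = 48
after view 3 [z-axis, 17 of 36 cells solid] → remaining = 23

voxel count = 23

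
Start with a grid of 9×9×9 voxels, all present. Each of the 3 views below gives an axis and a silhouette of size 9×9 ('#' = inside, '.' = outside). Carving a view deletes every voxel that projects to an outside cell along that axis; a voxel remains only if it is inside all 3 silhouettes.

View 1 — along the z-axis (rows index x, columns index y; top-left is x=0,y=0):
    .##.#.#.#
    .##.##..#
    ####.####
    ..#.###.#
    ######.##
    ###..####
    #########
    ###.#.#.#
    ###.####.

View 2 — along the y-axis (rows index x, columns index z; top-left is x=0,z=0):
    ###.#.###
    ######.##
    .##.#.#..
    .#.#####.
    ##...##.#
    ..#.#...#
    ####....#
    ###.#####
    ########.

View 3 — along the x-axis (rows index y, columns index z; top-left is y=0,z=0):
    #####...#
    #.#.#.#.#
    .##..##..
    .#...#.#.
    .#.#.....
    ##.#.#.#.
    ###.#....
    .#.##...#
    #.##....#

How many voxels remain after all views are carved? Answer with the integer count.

before carving: 729 voxels (9×9×9)
after view 1 [z-axis, 60 of 81 cells solid] → remaining = 540
after view 2 [y-axis, 54 of 81 cells solid] → remaining = 347
after view 3 [x-axis, 37 of 81 cells solid] → remaining = 170

170 voxels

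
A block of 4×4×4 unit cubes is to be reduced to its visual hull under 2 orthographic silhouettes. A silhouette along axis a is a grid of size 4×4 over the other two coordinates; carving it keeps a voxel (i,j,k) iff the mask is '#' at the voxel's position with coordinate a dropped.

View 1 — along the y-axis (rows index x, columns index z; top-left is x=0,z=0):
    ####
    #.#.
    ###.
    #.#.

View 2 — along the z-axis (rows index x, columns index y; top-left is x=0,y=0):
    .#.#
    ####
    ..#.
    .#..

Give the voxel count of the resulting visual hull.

full grid |V| = 64
V1 y: intersect with XZ mask (11 set) -- 44 left
V2 z: intersect with XY mask (8 set) -- 21 left

|visual hull| = 21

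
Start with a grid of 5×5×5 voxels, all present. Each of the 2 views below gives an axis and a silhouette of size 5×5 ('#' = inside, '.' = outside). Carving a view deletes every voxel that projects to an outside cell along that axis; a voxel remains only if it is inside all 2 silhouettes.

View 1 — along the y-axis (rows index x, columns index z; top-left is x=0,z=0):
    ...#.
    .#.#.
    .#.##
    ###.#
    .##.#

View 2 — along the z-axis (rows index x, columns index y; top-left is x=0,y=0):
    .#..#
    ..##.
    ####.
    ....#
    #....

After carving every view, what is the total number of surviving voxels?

voxel count = 25

initial block: 5^3 = 125
V1 y: intersect with XZ mask (13 set) -- 65 left
V2 z: intersect with XY mask (10 set) -- 25 left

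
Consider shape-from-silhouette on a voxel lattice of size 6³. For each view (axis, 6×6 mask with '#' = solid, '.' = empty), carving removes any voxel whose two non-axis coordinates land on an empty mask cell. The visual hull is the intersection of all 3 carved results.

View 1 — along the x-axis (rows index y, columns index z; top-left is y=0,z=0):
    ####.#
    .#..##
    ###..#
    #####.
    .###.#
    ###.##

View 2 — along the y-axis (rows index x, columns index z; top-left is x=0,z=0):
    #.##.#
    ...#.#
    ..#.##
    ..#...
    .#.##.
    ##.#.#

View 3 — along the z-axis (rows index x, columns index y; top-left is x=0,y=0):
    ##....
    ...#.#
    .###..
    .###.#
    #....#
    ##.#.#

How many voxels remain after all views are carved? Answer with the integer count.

start: 6×6×6 = 216 voxels
  1. axis=0 (YZ plane), |mask|=26  ⇒  voxels=156
  2. axis=1 (XZ plane), |mask|=17  ⇒  voxels=73
  3. axis=2 (XY plane), |mask|=17  ⇒  voxels=32

remaining voxels: 32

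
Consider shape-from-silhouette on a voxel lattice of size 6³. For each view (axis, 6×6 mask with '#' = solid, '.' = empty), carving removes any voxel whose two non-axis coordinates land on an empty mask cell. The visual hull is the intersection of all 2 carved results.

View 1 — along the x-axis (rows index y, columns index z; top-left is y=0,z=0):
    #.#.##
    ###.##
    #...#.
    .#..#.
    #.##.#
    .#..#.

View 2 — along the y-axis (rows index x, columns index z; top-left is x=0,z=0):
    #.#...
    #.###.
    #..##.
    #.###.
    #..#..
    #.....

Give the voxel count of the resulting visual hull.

voxel count = 52

before carving: 216 voxels (6×6×6)
step 1: project along x, AND mask (19/36) → |grid| = 114
step 2: project along y, AND mask (16/36) → |grid| = 52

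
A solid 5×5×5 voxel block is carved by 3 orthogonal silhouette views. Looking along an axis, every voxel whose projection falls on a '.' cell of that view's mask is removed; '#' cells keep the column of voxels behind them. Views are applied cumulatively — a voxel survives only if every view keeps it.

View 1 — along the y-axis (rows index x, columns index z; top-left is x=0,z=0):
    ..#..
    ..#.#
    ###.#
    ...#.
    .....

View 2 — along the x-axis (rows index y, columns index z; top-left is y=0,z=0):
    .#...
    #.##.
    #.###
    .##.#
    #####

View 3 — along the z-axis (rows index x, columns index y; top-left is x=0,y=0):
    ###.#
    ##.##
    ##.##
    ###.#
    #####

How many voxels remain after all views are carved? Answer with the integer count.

voxel count = 21

before carving: 125 voxels (5×5×5)
after view 1 [y-axis, 8 of 25 cells solid] → remaining = 40
after view 2 [x-axis, 16 of 25 cells solid] → remaining = 27
after view 3 [z-axis, 21 of 25 cells solid] → remaining = 21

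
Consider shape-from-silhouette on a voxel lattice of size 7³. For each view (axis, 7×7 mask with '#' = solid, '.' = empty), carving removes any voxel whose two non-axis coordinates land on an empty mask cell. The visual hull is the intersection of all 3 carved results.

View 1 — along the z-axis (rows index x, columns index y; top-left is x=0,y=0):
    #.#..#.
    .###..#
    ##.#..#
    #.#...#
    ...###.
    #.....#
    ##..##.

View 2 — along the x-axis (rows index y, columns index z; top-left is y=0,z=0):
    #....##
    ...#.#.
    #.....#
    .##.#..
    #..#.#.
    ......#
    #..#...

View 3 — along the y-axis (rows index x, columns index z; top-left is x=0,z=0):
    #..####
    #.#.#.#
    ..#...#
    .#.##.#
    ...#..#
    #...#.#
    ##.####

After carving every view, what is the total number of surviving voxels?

30 voxels

start: 7×7×7 = 343 voxels
[1] z-view keeps 23 columns → grid now 161
[2] x-view keeps 16 columns → grid now 53
[3] y-view keeps 26 columns → grid now 30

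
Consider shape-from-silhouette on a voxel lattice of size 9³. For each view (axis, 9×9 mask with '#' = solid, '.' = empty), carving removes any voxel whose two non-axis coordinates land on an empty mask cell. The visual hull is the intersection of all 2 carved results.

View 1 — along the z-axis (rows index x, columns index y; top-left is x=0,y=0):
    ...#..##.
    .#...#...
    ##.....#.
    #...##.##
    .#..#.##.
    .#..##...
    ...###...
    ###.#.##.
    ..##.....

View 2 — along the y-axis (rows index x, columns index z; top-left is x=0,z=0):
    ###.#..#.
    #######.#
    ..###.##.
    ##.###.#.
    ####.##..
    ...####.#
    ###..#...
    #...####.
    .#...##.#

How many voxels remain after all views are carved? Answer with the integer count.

165 voxels

start: 9×9×9 = 729 voxels
carve view 1 (along z, XY-mask fill 31/81): 279 voxels remain
carve view 2 (along y, XZ-mask fill 48/81): 165 voxels remain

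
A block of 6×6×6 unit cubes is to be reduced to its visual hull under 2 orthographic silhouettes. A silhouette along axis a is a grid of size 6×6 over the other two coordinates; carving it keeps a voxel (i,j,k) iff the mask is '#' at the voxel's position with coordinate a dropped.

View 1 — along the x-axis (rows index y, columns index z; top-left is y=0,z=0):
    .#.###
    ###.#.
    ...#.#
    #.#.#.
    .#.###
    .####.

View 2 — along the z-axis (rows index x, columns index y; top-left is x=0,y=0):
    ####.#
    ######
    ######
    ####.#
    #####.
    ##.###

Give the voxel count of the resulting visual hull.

|visual hull| = 112

before carving: 216 voxels (6×6×6)
  1. axis=0 (YZ plane), |mask|=21  ⇒  voxels=126
  2. axis=2 (XY plane), |mask|=32  ⇒  voxels=112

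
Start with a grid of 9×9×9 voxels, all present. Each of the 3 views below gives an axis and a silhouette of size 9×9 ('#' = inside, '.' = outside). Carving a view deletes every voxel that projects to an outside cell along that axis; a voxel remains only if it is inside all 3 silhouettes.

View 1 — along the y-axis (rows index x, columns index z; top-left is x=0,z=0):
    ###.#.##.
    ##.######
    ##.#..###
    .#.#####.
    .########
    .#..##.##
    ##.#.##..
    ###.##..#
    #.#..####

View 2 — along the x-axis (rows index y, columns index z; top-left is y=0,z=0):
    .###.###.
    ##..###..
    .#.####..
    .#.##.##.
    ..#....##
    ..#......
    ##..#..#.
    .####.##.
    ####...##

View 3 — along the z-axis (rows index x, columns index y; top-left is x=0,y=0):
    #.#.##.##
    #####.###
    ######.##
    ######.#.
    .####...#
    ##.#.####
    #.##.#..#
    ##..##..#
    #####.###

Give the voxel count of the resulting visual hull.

full grid |V| = 729
[1] y-view keeps 56 columns → grid now 504
[2] x-view keeps 41 columns → grid now 259
[3] z-view keeps 59 columns → grid now 196

196 voxels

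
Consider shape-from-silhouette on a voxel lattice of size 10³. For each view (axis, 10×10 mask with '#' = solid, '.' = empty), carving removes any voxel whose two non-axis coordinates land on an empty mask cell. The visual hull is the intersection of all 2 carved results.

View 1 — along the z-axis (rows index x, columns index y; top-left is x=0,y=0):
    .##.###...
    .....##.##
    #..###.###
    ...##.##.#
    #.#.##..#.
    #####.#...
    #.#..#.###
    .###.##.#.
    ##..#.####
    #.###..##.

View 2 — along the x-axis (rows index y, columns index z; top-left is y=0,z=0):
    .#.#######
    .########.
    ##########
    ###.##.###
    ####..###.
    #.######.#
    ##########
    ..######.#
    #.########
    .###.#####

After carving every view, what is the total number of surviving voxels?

start: 10×10×10 = 1000 voxels
V1 z: intersect with XY mask (57 set) -- 570 left
V2 x: intersect with YZ mask (83 set) -- 475 left

voxel count = 475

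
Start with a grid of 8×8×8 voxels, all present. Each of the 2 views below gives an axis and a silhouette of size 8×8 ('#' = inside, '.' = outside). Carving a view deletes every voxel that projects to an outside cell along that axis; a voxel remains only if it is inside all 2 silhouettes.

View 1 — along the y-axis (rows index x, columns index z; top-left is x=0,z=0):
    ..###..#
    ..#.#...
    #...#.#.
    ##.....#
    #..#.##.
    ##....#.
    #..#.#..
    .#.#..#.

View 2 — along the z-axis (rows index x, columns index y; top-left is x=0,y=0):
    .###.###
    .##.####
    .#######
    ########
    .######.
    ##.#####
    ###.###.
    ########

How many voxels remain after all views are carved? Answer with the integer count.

168 voxels

initial block: 8^3 = 512
step 1: project along y, AND mask (25/64) → |grid| = 200
step 2: project along z, AND mask (54/64) → |grid| = 168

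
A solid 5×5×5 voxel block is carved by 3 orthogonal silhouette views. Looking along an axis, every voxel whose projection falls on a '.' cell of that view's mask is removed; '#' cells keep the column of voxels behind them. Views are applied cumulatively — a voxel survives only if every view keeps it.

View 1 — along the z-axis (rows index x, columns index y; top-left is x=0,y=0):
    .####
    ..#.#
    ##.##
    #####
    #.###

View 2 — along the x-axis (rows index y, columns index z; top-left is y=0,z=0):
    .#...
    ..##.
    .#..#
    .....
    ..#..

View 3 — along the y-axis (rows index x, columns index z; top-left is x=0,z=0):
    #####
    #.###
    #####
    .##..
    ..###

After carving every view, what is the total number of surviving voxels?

|visual hull| = 17

start: 5×5×5 = 125 voxels
after view 1 [z-axis, 19 of 25 cells solid] → remaining = 95
after view 2 [x-axis, 6 of 25 cells solid] → remaining = 22
after view 3 [y-axis, 19 of 25 cells solid] → remaining = 17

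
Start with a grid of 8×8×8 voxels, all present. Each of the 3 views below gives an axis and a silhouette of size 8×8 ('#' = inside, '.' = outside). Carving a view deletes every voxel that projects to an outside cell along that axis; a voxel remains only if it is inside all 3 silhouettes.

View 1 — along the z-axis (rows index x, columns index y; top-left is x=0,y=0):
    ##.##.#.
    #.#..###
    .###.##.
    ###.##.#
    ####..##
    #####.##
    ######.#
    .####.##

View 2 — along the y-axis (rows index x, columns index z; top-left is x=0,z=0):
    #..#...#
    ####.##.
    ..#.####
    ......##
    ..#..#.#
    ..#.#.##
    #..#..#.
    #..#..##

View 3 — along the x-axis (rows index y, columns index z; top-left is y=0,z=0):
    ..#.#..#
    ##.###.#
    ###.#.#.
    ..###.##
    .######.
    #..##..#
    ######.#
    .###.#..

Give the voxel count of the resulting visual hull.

103 voxels

initial block: 8^3 = 512
  1. axis=2 (XY plane), |mask|=47  ⇒  voxels=376
  2. axis=1 (XZ plane), |mask|=30  ⇒  voxels=173
  3. axis=0 (YZ plane), |mask|=40  ⇒  voxels=103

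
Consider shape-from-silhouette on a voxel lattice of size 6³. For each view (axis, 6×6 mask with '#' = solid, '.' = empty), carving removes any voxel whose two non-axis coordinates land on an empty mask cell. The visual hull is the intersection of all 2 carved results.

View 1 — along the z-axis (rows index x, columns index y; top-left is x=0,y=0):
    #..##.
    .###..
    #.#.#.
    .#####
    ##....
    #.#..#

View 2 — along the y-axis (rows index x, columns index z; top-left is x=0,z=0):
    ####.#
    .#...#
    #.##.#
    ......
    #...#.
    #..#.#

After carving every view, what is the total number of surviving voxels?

voxel count = 46

full grid |V| = 216
after view 1 [z-axis, 19 of 36 cells solid] → remaining = 114
after view 2 [y-axis, 16 of 36 cells solid] → remaining = 46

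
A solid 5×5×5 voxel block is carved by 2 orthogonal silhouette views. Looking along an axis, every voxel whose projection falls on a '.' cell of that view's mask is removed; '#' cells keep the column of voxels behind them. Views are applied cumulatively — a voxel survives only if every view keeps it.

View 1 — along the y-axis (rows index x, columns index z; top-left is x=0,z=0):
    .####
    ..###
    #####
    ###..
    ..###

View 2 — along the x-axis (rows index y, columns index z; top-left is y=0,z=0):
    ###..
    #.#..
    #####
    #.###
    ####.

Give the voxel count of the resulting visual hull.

remaining voxels: 64

initial block: 5^3 = 125
carve view 1 (along y, XZ-mask fill 18/25): 90 voxels remain
carve view 2 (along x, YZ-mask fill 18/25): 64 voxels remain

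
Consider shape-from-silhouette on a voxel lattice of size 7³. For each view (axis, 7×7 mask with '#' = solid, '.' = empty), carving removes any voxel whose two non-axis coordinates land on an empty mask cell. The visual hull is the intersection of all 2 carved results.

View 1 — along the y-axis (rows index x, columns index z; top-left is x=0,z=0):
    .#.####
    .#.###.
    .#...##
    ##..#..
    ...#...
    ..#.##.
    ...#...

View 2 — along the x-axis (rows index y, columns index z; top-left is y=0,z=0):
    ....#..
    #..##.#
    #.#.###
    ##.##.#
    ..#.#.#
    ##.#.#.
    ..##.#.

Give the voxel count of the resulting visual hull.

before carving: 343 voxels (7×7×7)
[1] y-view keeps 20 columns → grid now 140
[2] x-view keeps 25 columns → grid now 71

|visual hull| = 71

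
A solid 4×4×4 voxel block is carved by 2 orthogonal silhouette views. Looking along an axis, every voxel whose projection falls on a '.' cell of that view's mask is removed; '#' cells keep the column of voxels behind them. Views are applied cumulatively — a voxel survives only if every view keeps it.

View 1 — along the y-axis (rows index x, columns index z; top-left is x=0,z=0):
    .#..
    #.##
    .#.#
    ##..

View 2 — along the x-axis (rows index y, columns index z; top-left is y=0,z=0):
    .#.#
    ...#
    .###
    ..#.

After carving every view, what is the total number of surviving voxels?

|visual hull| = 14

full grid |V| = 64
step 1: project along y, AND mask (8/16) → |grid| = 32
step 2: project along x, AND mask (7/16) → |grid| = 14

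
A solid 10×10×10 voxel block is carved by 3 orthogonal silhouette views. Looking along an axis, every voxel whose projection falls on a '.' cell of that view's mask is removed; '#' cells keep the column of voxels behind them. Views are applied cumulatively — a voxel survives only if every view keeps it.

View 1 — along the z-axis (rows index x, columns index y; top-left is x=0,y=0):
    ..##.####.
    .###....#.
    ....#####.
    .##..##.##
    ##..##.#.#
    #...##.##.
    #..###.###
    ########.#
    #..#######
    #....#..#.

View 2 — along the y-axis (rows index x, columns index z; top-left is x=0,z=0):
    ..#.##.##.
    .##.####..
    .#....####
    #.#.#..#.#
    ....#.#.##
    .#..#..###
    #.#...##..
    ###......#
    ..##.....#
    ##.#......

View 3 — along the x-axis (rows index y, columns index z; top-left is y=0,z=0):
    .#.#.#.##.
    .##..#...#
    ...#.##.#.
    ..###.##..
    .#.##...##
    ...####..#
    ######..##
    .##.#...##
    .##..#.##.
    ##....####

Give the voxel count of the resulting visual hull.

initial block: 10^3 = 1000
V1 z: intersect with XY mask (59 set) -- 590 left
V2 y: intersect with XZ mask (44 set) -- 255 left
V3 x: intersect with YZ mask (52 set) -- 135 left

135 voxels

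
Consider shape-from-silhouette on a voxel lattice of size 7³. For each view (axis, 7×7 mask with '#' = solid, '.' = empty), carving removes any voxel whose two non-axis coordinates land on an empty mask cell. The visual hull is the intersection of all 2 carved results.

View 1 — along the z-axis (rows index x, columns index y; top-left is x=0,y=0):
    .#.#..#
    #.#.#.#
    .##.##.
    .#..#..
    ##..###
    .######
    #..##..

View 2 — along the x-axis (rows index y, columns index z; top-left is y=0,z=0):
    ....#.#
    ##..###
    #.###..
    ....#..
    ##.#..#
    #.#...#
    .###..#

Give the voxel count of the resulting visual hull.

|visual hull| = 95

initial block: 7^3 = 343
V1 z: intersect with XY mask (27 set) -- 189 left
V2 x: intersect with YZ mask (23 set) -- 95 left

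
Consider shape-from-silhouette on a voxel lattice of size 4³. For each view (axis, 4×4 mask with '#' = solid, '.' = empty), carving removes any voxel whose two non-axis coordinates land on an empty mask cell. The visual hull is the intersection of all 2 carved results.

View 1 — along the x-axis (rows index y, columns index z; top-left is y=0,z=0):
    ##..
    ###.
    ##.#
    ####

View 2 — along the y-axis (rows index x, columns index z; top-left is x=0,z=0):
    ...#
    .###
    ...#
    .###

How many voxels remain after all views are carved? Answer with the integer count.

before carving: 64 voxels (4×4×4)
after view 1 [x-axis, 12 of 16 cells solid] → remaining = 48
after view 2 [y-axis, 8 of 16 cells solid] → remaining = 20

20 voxels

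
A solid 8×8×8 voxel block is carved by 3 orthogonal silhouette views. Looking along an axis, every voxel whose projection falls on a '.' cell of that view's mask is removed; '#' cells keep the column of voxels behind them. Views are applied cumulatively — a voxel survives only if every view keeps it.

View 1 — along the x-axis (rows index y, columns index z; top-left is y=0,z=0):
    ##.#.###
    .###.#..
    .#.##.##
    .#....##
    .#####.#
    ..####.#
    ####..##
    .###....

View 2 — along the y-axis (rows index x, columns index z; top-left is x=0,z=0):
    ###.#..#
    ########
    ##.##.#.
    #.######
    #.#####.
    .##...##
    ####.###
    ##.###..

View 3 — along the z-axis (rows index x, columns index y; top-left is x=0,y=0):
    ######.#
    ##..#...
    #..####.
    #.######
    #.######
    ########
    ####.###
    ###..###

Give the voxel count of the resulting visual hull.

remaining voxels: 170

initial block: 8^3 = 512
carve view 1 (along x, YZ-mask fill 38/64): 304 voxels remain
carve view 2 (along y, XZ-mask fill 47/64): 220 voxels remain
carve view 3 (along z, XY-mask fill 50/64): 170 voxels remain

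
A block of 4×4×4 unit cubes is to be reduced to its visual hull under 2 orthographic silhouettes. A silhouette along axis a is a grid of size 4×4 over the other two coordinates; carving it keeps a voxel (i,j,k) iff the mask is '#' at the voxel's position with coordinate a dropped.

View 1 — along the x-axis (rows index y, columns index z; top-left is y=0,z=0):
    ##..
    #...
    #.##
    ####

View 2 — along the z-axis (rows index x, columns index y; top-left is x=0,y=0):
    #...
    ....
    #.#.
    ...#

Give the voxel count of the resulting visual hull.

|visual hull| = 11

start: 4×4×4 = 64 voxels
carve view 1 (along x, YZ-mask fill 10/16): 40 voxels remain
carve view 2 (along z, XY-mask fill 4/16): 11 voxels remain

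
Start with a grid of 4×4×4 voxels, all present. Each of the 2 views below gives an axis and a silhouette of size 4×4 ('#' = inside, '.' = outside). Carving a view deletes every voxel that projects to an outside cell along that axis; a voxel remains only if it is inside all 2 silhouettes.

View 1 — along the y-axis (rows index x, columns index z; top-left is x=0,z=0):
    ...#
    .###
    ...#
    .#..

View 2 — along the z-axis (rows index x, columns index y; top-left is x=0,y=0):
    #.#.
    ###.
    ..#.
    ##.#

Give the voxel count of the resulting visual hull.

start: 4×4×4 = 64 voxels
carve view 1 (along y, XZ-mask fill 6/16): 24 voxels remain
carve view 2 (along z, XY-mask fill 9/16): 15 voxels remain

voxel count = 15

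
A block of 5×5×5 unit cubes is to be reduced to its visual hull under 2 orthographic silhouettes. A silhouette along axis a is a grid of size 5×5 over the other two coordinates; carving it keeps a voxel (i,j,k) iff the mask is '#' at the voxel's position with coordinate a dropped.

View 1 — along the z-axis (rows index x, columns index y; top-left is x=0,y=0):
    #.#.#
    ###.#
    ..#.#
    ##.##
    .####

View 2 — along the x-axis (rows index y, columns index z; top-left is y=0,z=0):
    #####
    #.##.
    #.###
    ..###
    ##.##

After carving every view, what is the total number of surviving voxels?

initial block: 5^3 = 125
after view 1 [z-axis, 17 of 25 cells solid] → remaining = 85
after view 2 [x-axis, 19 of 25 cells solid] → remaining = 66

|visual hull| = 66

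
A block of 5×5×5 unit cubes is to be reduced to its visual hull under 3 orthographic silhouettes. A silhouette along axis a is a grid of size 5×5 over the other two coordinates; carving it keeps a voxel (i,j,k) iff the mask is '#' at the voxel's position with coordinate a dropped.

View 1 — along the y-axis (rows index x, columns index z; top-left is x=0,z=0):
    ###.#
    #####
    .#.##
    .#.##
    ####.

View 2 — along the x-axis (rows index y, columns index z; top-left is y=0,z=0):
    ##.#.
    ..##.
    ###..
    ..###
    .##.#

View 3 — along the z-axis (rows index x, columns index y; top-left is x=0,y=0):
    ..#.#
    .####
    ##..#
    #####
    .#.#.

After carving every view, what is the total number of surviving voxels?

remaining voxels: 34

initial block: 5^3 = 125
  1. axis=1 (XZ plane), |mask|=19  ⇒  voxels=95
  2. axis=0 (YZ plane), |mask|=14  ⇒  voxels=53
  3. axis=2 (XY plane), |mask|=16  ⇒  voxels=34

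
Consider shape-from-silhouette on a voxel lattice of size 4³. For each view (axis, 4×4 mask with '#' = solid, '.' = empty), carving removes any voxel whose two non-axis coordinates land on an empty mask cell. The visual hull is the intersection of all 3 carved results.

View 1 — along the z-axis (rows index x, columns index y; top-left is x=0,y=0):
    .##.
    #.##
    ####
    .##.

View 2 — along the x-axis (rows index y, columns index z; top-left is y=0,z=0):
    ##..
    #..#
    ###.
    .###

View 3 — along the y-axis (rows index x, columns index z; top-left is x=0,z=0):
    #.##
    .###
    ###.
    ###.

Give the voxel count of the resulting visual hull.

remaining voxels: 22

start: 4×4×4 = 64 voxels
V1 z: intersect with XY mask (11 set) -- 44 left
V2 x: intersect with YZ mask (10 set) -- 28 left
V3 y: intersect with XZ mask (12 set) -- 22 left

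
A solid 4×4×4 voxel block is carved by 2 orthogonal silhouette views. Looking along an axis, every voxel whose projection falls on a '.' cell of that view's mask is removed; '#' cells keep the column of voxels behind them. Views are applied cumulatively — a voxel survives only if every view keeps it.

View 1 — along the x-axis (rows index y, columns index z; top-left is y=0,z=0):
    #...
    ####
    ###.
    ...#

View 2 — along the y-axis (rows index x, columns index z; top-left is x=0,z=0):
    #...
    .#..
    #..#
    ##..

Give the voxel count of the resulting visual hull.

start: 4×4×4 = 64 voxels
[1] x-view keeps 9 columns → grid now 36
[2] y-view keeps 6 columns → grid now 15

|visual hull| = 15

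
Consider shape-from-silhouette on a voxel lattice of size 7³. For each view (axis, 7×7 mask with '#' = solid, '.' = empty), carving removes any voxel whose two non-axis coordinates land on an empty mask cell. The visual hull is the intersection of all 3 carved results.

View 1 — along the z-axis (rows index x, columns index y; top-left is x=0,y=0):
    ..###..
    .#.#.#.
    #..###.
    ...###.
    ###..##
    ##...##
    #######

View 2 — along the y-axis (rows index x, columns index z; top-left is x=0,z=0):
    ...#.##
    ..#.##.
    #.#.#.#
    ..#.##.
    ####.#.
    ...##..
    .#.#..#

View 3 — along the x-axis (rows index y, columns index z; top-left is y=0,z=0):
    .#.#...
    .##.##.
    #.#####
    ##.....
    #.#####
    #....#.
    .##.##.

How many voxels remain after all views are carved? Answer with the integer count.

voxel count = 46

full grid |V| = 343
[1] z-view keeps 29 columns → grid now 203
[2] y-view keeps 23 columns → grid now 97
[3] x-view keeps 26 columns → grid now 46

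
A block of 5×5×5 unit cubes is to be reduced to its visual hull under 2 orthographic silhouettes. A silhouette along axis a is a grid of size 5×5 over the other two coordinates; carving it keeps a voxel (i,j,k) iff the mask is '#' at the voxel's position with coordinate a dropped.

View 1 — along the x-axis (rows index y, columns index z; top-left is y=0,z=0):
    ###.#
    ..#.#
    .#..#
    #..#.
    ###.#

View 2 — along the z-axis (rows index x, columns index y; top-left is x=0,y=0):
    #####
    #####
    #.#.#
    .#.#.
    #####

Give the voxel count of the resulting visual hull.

full grid |V| = 125
[1] x-view keeps 14 columns → grid now 70
[2] z-view keeps 20 columns → grid now 56

voxel count = 56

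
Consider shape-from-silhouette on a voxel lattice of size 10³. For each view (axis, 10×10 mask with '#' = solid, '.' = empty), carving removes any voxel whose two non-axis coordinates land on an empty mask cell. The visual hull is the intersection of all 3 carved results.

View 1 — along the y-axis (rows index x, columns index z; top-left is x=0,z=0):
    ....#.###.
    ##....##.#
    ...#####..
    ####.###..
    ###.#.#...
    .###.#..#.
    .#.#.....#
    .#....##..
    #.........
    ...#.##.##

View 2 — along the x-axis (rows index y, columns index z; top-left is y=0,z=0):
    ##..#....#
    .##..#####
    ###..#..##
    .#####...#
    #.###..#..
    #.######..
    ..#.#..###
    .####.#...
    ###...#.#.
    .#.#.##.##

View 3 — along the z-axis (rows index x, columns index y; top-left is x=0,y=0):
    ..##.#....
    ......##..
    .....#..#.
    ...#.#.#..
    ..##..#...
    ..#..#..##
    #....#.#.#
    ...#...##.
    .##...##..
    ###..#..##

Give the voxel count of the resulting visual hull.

|visual hull| = 83

before carving: 1000 voxels (10×10×10)
after view 1 [y-axis, 43 of 100 cells solid] → remaining = 430
after view 2 [x-axis, 56 of 100 cells solid] → remaining = 237
after view 3 [z-axis, 34 of 100 cells solid] → remaining = 83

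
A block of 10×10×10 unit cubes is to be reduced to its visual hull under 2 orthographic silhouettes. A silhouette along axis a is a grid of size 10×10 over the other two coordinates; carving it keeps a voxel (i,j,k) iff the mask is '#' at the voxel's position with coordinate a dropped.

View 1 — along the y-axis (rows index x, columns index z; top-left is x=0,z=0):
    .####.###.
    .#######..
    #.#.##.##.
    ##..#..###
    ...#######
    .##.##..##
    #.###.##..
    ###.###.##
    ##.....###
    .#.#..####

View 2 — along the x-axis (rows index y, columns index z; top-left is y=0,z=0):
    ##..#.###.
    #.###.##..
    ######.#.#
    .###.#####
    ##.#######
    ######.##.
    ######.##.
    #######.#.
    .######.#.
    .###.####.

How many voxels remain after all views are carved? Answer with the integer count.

483 voxels

before carving: 1000 voxels (10×10×10)
carve view 1 (along y, XZ-mask fill 64/100): 640 voxels remain
carve view 2 (along x, YZ-mask fill 75/100): 483 voxels remain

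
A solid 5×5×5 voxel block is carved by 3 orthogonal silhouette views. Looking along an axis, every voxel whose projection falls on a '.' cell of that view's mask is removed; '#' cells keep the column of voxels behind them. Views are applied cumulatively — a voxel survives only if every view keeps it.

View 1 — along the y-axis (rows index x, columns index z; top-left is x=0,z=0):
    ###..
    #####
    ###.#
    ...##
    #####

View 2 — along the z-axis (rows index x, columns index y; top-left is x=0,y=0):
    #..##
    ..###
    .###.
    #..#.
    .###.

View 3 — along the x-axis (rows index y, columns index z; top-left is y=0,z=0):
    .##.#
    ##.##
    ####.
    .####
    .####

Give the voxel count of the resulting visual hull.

before carving: 125 voxels (5×5×5)
carve view 1 (along y, XZ-mask fill 19/25): 95 voxels remain
carve view 2 (along z, XY-mask fill 14/25): 55 voxels remain
carve view 3 (along x, YZ-mask fill 19/25): 42 voxels remain

remaining voxels: 42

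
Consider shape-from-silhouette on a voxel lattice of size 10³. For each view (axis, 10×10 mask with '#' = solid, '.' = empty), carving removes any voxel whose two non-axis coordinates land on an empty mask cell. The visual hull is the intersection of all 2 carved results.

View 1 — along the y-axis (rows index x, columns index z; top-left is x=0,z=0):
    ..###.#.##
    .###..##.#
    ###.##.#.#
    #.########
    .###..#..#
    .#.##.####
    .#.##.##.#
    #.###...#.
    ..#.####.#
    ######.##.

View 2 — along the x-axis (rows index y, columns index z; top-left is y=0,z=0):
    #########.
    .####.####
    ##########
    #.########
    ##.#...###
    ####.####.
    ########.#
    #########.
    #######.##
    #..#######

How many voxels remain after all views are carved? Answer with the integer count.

before carving: 1000 voxels (10×10×10)
carve view 1 (along y, XZ-mask fill 65/100): 650 voxels remain
carve view 2 (along x, YZ-mask fill 85/100): 551 voxels remain

551 voxels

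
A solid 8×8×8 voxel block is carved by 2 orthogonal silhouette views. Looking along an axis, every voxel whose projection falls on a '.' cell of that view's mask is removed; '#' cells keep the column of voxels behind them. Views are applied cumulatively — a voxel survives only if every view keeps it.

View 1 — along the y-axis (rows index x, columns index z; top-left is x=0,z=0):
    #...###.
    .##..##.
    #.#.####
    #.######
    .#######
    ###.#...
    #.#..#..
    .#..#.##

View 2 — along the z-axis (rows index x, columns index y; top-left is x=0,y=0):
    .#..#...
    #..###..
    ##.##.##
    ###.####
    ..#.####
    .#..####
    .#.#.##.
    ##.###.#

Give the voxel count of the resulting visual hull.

voxel count = 200

start: 8×8×8 = 512 voxels
V1 y: intersect with XZ mask (39 set) -- 312 left
V2 z: intersect with XY mask (39 set) -- 200 left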